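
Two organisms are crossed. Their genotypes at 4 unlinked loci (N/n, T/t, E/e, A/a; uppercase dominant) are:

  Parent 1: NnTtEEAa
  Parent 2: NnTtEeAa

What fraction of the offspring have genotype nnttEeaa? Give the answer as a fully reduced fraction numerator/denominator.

NnTtEEAa gametes: NTEA×2, NTEa×2, NtEA×2, NtEa×2, nTEA×2, nTEa×2, ntEA×2, ntEa×2
NnTtEeAa gametes: NTEA×1, NTEa×1, NTeA×1, NTea×1, NtEA×1, NtEa×1, NteA×1, Ntea×1, nTEA×1, nTEa×1, nTeA×1, nTea×1, ntEA×1, ntEa×1, nteA×1, ntea×1
NnTtEEAa×NnTtEeAa grid (16·16=256): NNTTEEAA=2 NNTTEEAa=4 NNTTEEaa=2 NNTTEeAA=2 NNTTEeAa=4 NNTTEeaa=2 NNTtEEAA=4 NNTtEEAa=8 NNTtEEaa=4 NNTtEeAA=4 NNTtEeAa=8 NNTtEeaa=4 NNttEEAA=2 NNttEEAa=4 NNttEEaa=2 NNttEeAA=2 NNttEeAa=4 NNttEeaa=2 NnTTEEAA=4 NnTTEEAa=8 NnTTEEaa=4 NnTTEeAA=4 NnTTEeAa=8 NnTTEeaa=4 NnTtEEAA=8 NnTtEEAa=16 NnTtEEaa=8 NnTtEeAA=8 NnTtEeAa=16 NnTtEeaa=8 NnttEEAA=4 NnttEEAa=8 NnttEEaa=4 NnttEeAA=4 NnttEeAa=8 NnttEeaa=4 nnTTEEAA=2 nnTTEEAa=4 nnTTEEaa=2 nnTTEeAA=2 nnTTEeAa=4 nnTTEeaa=2 nnTtEEAA=4 nnTtEEAa=8 nnTtEEaa=4 nnTtEeAA=4 nnTtEeAa=8 nnTtEeaa=4 nnttEEAA=2 nnttEEAa=4 nnttEEaa=2 nnttEeAA=2 nnttEeAa=4 nnttEeaa=2
nnttEeaa hits 2/256; gcd=2; 2÷2/256÷2 = 1/128

P(nnttEeaa) = 1/128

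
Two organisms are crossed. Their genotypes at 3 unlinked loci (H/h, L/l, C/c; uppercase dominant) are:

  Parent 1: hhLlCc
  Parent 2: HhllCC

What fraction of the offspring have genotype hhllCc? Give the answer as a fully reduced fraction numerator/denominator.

hhLlCc gametes: hLC×2, hLc×2, hlC×2, hlc×2
HhllCC gametes: HlC×4, hlC×4
hhLlCc×HhllCC grid (8·8=64): HhLlCC=8 HhLlCc=8 HhllCC=8 HhllCc=8 hhLlCC=8 hhLlCc=8 hhllCC=8 hhllCc=8
hhllCc hits 8/64; gcd=8; 8÷8/64÷8 = 1/8

P(hhllCc) = 1/8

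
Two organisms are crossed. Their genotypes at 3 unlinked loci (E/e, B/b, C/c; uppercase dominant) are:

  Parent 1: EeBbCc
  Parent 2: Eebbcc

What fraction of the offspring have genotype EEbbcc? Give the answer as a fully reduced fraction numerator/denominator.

EeBbCc gametes: EBC×1, EBc×1, EbC×1, Ebc×1, eBC×1, eBc×1, ebC×1, ebc×1
Eebbcc gametes: Ebc×4, ebc×4
EeBbCc×Eebbcc grid (8·8=64): EEBbCc=4 EEBbcc=4 EEbbCc=4 EEbbcc=4 EeBbCc=8 EeBbcc=8 EebbCc=8 Eebbcc=8 eeBbCc=4 eeBbcc=4 eebbCc=4 eebbcc=4
EEbbcc hits 4/64; gcd=4; 4÷4/64÷4 = 1/16

P(EEbbcc) = 1/16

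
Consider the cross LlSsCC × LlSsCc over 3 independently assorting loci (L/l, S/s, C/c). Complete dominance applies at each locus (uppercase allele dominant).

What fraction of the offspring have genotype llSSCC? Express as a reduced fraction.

P(llSSCC) = 1/32

LlSsCC gametes: LSC×2, LsC×2, lSC×2, lsC×2
LlSsCc gametes: LSC×1, LSc×1, LsC×1, Lsc×1, lSC×1, lSc×1, lsC×1, lsc×1
LlSsCC×LlSsCc grid (8·8=64): LLSSCC=2 LLSSCc=2 LLSsCC=4 LLSsCc=4 LLssCC=2 LLssCc=2 LlSSCC=4 LlSSCc=4 LlSsCC=8 LlSsCc=8 LlssCC=4 LlssCc=4 llSSCC=2 llSSCc=2 llSsCC=4 llSsCc=4 llssCC=2 llssCc=2
llSSCC hits 2/64; gcd=2; 2÷2/64÷2 = 1/32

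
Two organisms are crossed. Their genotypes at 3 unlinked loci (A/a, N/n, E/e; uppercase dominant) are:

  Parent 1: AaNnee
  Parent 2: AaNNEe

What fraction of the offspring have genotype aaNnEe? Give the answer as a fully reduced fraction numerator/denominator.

P(aaNnEe) = 1/16

AaNnee gametes: ANe×2, Ane×2, aNe×2, ane×2
AaNNEe gametes: ANE×2, ANe×2, aNE×2, aNe×2
AaNnee×AaNNEe grid (8·8=64): AANNEe=4 AANNee=4 AANnEe=4 AANnee=4 AaNNEe=8 AaNNee=8 AaNnEe=8 AaNnee=8 aaNNEe=4 aaNNee=4 aaNnEe=4 aaNnee=4
aaNnEe hits 4/64; gcd=4; 4÷4/64÷4 = 1/16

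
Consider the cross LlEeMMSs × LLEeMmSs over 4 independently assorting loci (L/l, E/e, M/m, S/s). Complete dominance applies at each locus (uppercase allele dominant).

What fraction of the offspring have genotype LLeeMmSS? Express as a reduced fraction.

LlEeMMSs gametes: LEMS×2, LEMs×2, LeMS×2, LeMs×2, lEMS×2, lEMs×2, leMS×2, leMs×2
LLEeMmSs gametes: LEMS×2, LEMs×2, LEmS×2, LEms×2, LeMS×2, LeMs×2, LemS×2, Lems×2
LlEeMMSs×LLEeMmSs grid (16·16=256): LLEEMMSS=4 LLEEMMSs=8 LLEEMMss=4 LLEEMmSS=4 LLEEMmSs=8 LLEEMmss=4 LLEeMMSS=8 LLEeMMSs=16 LLEeMMss=8 LLEeMmSS=8 LLEeMmSs=16 LLEeMmss=8 LLeeMMSS=4 LLeeMMSs=8 LLeeMMss=4 LLeeMmSS=4 LLeeMmSs=8 LLeeMmss=4 LlEEMMSS=4 LlEEMMSs=8 LlEEMMss=4 LlEEMmSS=4 LlEEMmSs=8 LlEEMmss=4 LlEeMMSS=8 LlEeMMSs=16 LlEeMMss=8 LlEeMmSS=8 LlEeMmSs=16 LlEeMmss=8 LleeMMSS=4 LleeMMSs=8 LleeMMss=4 LleeMmSS=4 LleeMmSs=8 LleeMmss=4
LLeeMmSS hits 4/256; gcd=4; 4÷4/256÷4 = 1/64

P(LLeeMmSS) = 1/64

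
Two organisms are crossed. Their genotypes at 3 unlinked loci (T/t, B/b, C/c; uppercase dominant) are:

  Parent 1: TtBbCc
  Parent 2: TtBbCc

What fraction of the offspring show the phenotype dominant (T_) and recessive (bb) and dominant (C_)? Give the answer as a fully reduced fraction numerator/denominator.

TtBbCc gametes: TBC×1, TBc×1, TbC×1, Tbc×1, tBC×1, tBc×1, tbC×1, tbc×1
TtBbCc gametes: TBC×1, TBc×1, TbC×1, Tbc×1, tBC×1, tBc×1, tbC×1, tbc×1
TtBbCc×TtBbCc grid (8·8=64): TTBBCC=1 TTBBCc=2 TTBBcc=1 TTBbCC=2 TTBbCc=4 TTBbcc=2 TTbbCC=1 TTbbCc=2 TTbbcc=1 TtBBCC=2 TtBBCc=4 TtBBcc=2 TtBbCC=4 TtBbCc=8 TtBbcc=4 TtbbCC=2 TtbbCc=4 Ttbbcc=2 ttBBCC=1 ttBBCc=2 ttBBcc=1 ttBbCC=2 ttBbCc=4 ttBbcc=2 ttbbCC=1 ttbbCc=2 ttbbcc=1
T_ bb C_ hits 9/64; gcd=1; 9÷1/64÷1 = 9/64

P(T_ bb C_) = 9/64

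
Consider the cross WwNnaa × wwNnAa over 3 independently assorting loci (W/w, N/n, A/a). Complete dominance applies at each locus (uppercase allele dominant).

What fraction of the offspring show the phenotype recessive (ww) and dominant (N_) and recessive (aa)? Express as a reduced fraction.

WwNnaa gametes: WNa×2, Wna×2, wNa×2, wna×2
wwNnAa gametes: wNA×2, wNa×2, wnA×2, wna×2
WwNnaa×wwNnAa grid (8·8=64): WwNNAa=4 WwNNaa=4 WwNnAa=8 WwNnaa=8 WwnnAa=4 Wwnnaa=4 wwNNAa=4 wwNNaa=4 wwNnAa=8 wwNnaa=8 wwnnAa=4 wwnnaa=4
ww N_ aa hits 12/64; gcd=4; 12÷4/64÷4 = 3/16

P(ww N_ aa) = 3/16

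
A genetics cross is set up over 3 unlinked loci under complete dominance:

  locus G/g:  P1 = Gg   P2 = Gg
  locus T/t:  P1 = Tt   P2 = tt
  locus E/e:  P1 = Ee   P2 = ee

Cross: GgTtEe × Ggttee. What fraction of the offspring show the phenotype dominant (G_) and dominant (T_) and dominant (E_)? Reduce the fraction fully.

GgTtEe gametes: GTE×1, GTe×1, GtE×1, Gte×1, gTE×1, gTe×1, gtE×1, gte×1
Ggttee gametes: Gte×4, gte×4
GgTtEe×Ggttee grid (8·8=64): GGTtEe=4 GGTtee=4 GGttEe=4 GGttee=4 GgTtEe=8 GgTtee=8 GgttEe=8 Ggttee=8 ggTtEe=4 ggTtee=4 ggttEe=4 ggttee=4
G_ T_ E_ hits 12/64; gcd=4; 12÷4/64÷4 = 3/16

P(G_ T_ E_) = 3/16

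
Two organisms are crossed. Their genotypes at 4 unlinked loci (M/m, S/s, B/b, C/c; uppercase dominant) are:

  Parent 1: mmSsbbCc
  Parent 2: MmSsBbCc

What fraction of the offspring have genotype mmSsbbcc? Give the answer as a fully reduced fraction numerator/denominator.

mmSsbbCc gametes: mSbC×4, mSbc×4, msbC×4, msbc×4
MmSsBbCc gametes: MSBC×1, MSBc×1, MSbC×1, MSbc×1, MsBC×1, MsBc×1, MsbC×1, Msbc×1, mSBC×1, mSBc×1, mSbC×1, mSbc×1, msBC×1, msBc×1, msbC×1, msbc×1
mmSsbbCc×MmSsBbCc grid (16·16=256): MmSSBbCC=4 MmSSBbCc=8 MmSSBbcc=4 MmSSbbCC=4 MmSSbbCc=8 MmSSbbcc=4 MmSsBbCC=8 MmSsBbCc=16 MmSsBbcc=8 MmSsbbCC=8 MmSsbbCc=16 MmSsbbcc=8 MmssBbCC=4 MmssBbCc=8 MmssBbcc=4 MmssbbCC=4 MmssbbCc=8 Mmssbbcc=4 mmSSBbCC=4 mmSSBbCc=8 mmSSBbcc=4 mmSSbbCC=4 mmSSbbCc=8 mmSSbbcc=4 mmSsBbCC=8 mmSsBbCc=16 mmSsBbcc=8 mmSsbbCC=8 mmSsbbCc=16 mmSsbbcc=8 mmssBbCC=4 mmssBbCc=8 mmssBbcc=4 mmssbbCC=4 mmssbbCc=8 mmssbbcc=4
mmSsbbcc hits 8/256; gcd=8; 8÷8/256÷8 = 1/32

P(mmSsbbcc) = 1/32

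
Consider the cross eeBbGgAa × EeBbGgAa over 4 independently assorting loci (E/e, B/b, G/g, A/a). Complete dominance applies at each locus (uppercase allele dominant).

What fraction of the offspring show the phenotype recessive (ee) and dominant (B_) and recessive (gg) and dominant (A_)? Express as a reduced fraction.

P(ee B_ gg A_) = 9/128

eeBbGgAa gametes: eBGA×2, eBGa×2, eBgA×2, eBga×2, ebGA×2, ebGa×2, ebgA×2, ebga×2
EeBbGgAa gametes: EBGA×1, EBGa×1, EBgA×1, EBga×1, EbGA×1, EbGa×1, EbgA×1, Ebga×1, eBGA×1, eBGa×1, eBgA×1, eBga×1, ebGA×1, ebGa×1, ebgA×1, ebga×1
eeBbGgAa×EeBbGgAa grid (16·16=256): EeBBGGAA=2 EeBBGGAa=4 EeBBGGaa=2 EeBBGgAA=4 EeBBGgAa=8 EeBBGgaa=4 EeBBggAA=2 EeBBggAa=4 EeBBggaa=2 EeBbGGAA=4 EeBbGGAa=8 EeBbGGaa=4 EeBbGgAA=8 EeBbGgAa=16 EeBbGgaa=8 EeBbggAA=4 EeBbggAa=8 EeBbggaa=4 EebbGGAA=2 EebbGGAa=4 EebbGGaa=2 EebbGgAA=4 EebbGgAa=8 EebbGgaa=4 EebbggAA=2 EebbggAa=4 Eebbggaa=2 eeBBGGAA=2 eeBBGGAa=4 eeBBGGaa=2 eeBBGgAA=4 eeBBGgAa=8 eeBBGgaa=4 eeBBggAA=2 eeBBggAa=4 eeBBggaa=2 eeBbGGAA=4 eeBbGGAa=8 eeBbGGaa=4 eeBbGgAA=8 eeBbGgAa=16 eeBbGgaa=8 eeBbggAA=4 eeBbggAa=8 eeBbggaa=4 eebbGGAA=2 eebbGGAa=4 eebbGGaa=2 eebbGgAA=4 eebbGgAa=8 eebbGgaa=4 eebbggAA=2 eebbggAa=4 eebbggaa=2
ee B_ gg A_ hits 18/256; gcd=2; 18÷2/256÷2 = 9/128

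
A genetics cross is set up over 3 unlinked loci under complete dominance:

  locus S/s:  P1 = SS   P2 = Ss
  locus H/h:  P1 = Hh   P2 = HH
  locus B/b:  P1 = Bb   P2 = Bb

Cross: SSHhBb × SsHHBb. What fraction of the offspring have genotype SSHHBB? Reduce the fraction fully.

P(SSHHBB) = 1/16

SSHhBb gametes: SHB×2, SHb×2, ShB×2, Shb×2
SsHHBb gametes: SHB×2, SHb×2, sHB×2, sHb×2
SSHhBb×SsHHBb grid (8·8=64): SSHHBB=4 SSHHBb=8 SSHHbb=4 SSHhBB=4 SSHhBb=8 SSHhbb=4 SsHHBB=4 SsHHBb=8 SsHHbb=4 SsHhBB=4 SsHhBb=8 SsHhbb=4
SSHHBB hits 4/64; gcd=4; 4÷4/64÷4 = 1/16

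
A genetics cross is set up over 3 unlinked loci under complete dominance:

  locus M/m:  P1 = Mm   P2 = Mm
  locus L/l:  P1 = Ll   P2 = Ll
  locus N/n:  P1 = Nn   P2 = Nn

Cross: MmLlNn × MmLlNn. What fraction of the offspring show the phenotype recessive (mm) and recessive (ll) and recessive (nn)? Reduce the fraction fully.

P(mm ll nn) = 1/64

MmLlNn gametes: MLN×1, MLn×1, MlN×1, Mln×1, mLN×1, mLn×1, mlN×1, mln×1
MmLlNn gametes: MLN×1, MLn×1, MlN×1, Mln×1, mLN×1, mLn×1, mlN×1, mln×1
MmLlNn×MmLlNn grid (8·8=64): MMLLNN=1 MMLLNn=2 MMLLnn=1 MMLlNN=2 MMLlNn=4 MMLlnn=2 MMllNN=1 MMllNn=2 MMllnn=1 MmLLNN=2 MmLLNn=4 MmLLnn=2 MmLlNN=4 MmLlNn=8 MmLlnn=4 MmllNN=2 MmllNn=4 Mmllnn=2 mmLLNN=1 mmLLNn=2 mmLLnn=1 mmLlNN=2 mmLlNn=4 mmLlnn=2 mmllNN=1 mmllNn=2 mmllnn=1
mm ll nn hits 1/64; gcd=1; 1÷1/64÷1 = 1/64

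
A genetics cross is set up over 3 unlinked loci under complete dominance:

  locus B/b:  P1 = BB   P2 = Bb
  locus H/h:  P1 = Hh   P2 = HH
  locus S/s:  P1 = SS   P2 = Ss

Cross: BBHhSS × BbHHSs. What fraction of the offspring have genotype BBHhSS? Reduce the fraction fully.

P(BBHhSS) = 1/8

BBHhSS gametes: BHS×4, BhS×4
BbHHSs gametes: BHS×2, BHs×2, bHS×2, bHs×2
BBHhSS×BbHHSs grid (8·8=64): BBHHSS=8 BBHHSs=8 BBHhSS=8 BBHhSs=8 BbHHSS=8 BbHHSs=8 BbHhSS=8 BbHhSs=8
BBHhSS hits 8/64; gcd=8; 8÷8/64÷8 = 1/8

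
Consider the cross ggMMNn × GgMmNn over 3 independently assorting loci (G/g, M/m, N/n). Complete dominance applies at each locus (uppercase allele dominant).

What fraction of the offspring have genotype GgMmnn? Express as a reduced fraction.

ggMMNn gametes: gMN×4, gMn×4
GgMmNn gametes: GMN×1, GMn×1, GmN×1, Gmn×1, gMN×1, gMn×1, gmN×1, gmn×1
ggMMNn×GgMmNn grid (8·8=64): GgMMNN=4 GgMMNn=8 GgMMnn=4 GgMmNN=4 GgMmNn=8 GgMmnn=4 ggMMNN=4 ggMMNn=8 ggMMnn=4 ggMmNN=4 ggMmNn=8 ggMmnn=4
GgMmnn hits 4/64; gcd=4; 4÷4/64÷4 = 1/16

P(GgMmnn) = 1/16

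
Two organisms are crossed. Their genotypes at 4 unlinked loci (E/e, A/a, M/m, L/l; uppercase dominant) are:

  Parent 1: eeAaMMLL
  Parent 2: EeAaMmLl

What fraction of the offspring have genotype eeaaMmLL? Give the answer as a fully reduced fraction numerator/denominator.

P(eeaaMmLL) = 1/32

eeAaMMLL gametes: eAML×8, eaML×8
EeAaMmLl gametes: EAML×1, EAMl×1, EAmL×1, EAml×1, EaML×1, EaMl×1, EamL×1, Eaml×1, eAML×1, eAMl×1, eAmL×1, eAml×1, eaML×1, eaMl×1, eamL×1, eaml×1
eeAaMMLL×EeAaMmLl grid (16·16=256): EeAAMMLL=8 EeAAMMLl=8 EeAAMmLL=8 EeAAMmLl=8 EeAaMMLL=16 EeAaMMLl=16 EeAaMmLL=16 EeAaMmLl=16 EeaaMMLL=8 EeaaMMLl=8 EeaaMmLL=8 EeaaMmLl=8 eeAAMMLL=8 eeAAMMLl=8 eeAAMmLL=8 eeAAMmLl=8 eeAaMMLL=16 eeAaMMLl=16 eeAaMmLL=16 eeAaMmLl=16 eeaaMMLL=8 eeaaMMLl=8 eeaaMmLL=8 eeaaMmLl=8
eeaaMmLL hits 8/256; gcd=8; 8÷8/256÷8 = 1/32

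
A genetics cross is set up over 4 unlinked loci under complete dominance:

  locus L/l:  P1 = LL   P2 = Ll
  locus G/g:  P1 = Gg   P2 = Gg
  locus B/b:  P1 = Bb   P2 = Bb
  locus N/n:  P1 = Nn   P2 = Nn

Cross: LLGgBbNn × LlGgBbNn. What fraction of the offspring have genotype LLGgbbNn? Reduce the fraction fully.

LLGgBbNn gametes: LGBN×2, LGBn×2, LGbN×2, LGbn×2, LgBN×2, LgBn×2, LgbN×2, Lgbn×2
LlGgBbNn gametes: LGBN×1, LGBn×1, LGbN×1, LGbn×1, LgBN×1, LgBn×1, LgbN×1, Lgbn×1, lGBN×1, lGBn×1, lGbN×1, lGbn×1, lgBN×1, lgBn×1, lgbN×1, lgbn×1
LLGgBbNn×LlGgBbNn grid (16·16=256): LLGGBBNN=2 LLGGBBNn=4 LLGGBBnn=2 LLGGBbNN=4 LLGGBbNn=8 LLGGBbnn=4 LLGGbbNN=2 LLGGbbNn=4 LLGGbbnn=2 LLGgBBNN=4 LLGgBBNn=8 LLGgBBnn=4 LLGgBbNN=8 LLGgBbNn=16 LLGgBbnn=8 LLGgbbNN=4 LLGgbbNn=8 LLGgbbnn=4 LLggBBNN=2 LLggBBNn=4 LLggBBnn=2 LLggBbNN=4 LLggBbNn=8 LLggBbnn=4 LLggbbNN=2 LLggbbNn=4 LLggbbnn=2 LlGGBBNN=2 LlGGBBNn=4 LlGGBBnn=2 LlGGBbNN=4 LlGGBbNn=8 LlGGBbnn=4 LlGGbbNN=2 LlGGbbNn=4 LlGGbbnn=2 LlGgBBNN=4 LlGgBBNn=8 LlGgBBnn=4 LlGgBbNN=8 LlGgBbNn=16 LlGgBbnn=8 LlGgbbNN=4 LlGgbbNn=8 LlGgbbnn=4 LlggBBNN=2 LlggBBNn=4 LlggBBnn=2 LlggBbNN=4 LlggBbNn=8 LlggBbnn=4 LlggbbNN=2 LlggbbNn=4 Llggbbnn=2
LLGgbbNn hits 8/256; gcd=8; 8÷8/256÷8 = 1/32

P(LLGgbbNn) = 1/32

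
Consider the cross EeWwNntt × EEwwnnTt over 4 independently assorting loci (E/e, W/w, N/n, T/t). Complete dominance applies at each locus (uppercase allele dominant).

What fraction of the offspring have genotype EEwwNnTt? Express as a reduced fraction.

EeWwNntt gametes: EWNt×2, EWnt×2, EwNt×2, Ewnt×2, eWNt×2, eWnt×2, ewNt×2, ewnt×2
EEwwnnTt gametes: EwnT×8, Ewnt×8
EeWwNntt×EEwwnnTt grid (16·16=256): EEWwNnTt=16 EEWwNntt=16 EEWwnnTt=16 EEWwnntt=16 EEwwNnTt=16 EEwwNntt=16 EEwwnnTt=16 EEwwnntt=16 EeWwNnTt=16 EeWwNntt=16 EeWwnnTt=16 EeWwnntt=16 EewwNnTt=16 EewwNntt=16 EewwnnTt=16 Eewwnntt=16
EEwwNnTt hits 16/256; gcd=16; 16÷16/256÷16 = 1/16

P(EEwwNnTt) = 1/16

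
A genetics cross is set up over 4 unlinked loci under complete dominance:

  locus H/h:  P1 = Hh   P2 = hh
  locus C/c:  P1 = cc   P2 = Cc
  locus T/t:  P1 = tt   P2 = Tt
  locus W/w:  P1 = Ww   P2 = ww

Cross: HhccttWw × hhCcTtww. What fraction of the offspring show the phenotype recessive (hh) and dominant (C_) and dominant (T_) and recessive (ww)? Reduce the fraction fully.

P(hh C_ T_ ww) = 1/16

HhccttWw gametes: HctW×4, Hctw×4, hctW×4, hctw×4
hhCcTtww gametes: hCTw×4, hCtw×4, hcTw×4, hctw×4
HhccttWw×hhCcTtww grid (16·16=256): HhCcTtWw=16 HhCcTtww=16 HhCcttWw=16 HhCcttww=16 HhccTtWw=16 HhccTtww=16 HhccttWw=16 Hhccttww=16 hhCcTtWw=16 hhCcTtww=16 hhCcttWw=16 hhCcttww=16 hhccTtWw=16 hhccTtww=16 hhccttWw=16 hhccttww=16
hh C_ T_ ww hits 16/256; gcd=16; 16÷16/256÷16 = 1/16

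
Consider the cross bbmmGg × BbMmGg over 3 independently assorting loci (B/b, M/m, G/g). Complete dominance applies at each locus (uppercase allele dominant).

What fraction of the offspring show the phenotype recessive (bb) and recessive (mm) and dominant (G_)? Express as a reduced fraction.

P(bb mm G_) = 3/16

bbmmGg gametes: bmG×4, bmg×4
BbMmGg gametes: BMG×1, BMg×1, BmG×1, Bmg×1, bMG×1, bMg×1, bmG×1, bmg×1
bbmmGg×BbMmGg grid (8·8=64): BbMmGG=4 BbMmGg=8 BbMmgg=4 BbmmGG=4 BbmmGg=8 Bbmmgg=4 bbMmGG=4 bbMmGg=8 bbMmgg=4 bbmmGG=4 bbmmGg=8 bbmmgg=4
bb mm G_ hits 12/64; gcd=4; 12÷4/64÷4 = 3/16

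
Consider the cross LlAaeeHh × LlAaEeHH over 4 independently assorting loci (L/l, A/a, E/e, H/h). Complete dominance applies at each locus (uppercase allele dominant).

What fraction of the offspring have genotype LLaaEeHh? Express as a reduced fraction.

LlAaeeHh gametes: LAeH×2, LAeh×2, LaeH×2, Laeh×2, lAeH×2, lAeh×2, laeH×2, laeh×2
LlAaEeHH gametes: LAEH×2, LAeH×2, LaEH×2, LaeH×2, lAEH×2, lAeH×2, laEH×2, laeH×2
LlAaeeHh×LlAaEeHH grid (16·16=256): LLAAEeHH=4 LLAAEeHh=4 LLAAeeHH=4 LLAAeeHh=4 LLAaEeHH=8 LLAaEeHh=8 LLAaeeHH=8 LLAaeeHh=8 LLaaEeHH=4 LLaaEeHh=4 LLaaeeHH=4 LLaaeeHh=4 LlAAEeHH=8 LlAAEeHh=8 LlAAeeHH=8 LlAAeeHh=8 LlAaEeHH=16 LlAaEeHh=16 LlAaeeHH=16 LlAaeeHh=16 LlaaEeHH=8 LlaaEeHh=8 LlaaeeHH=8 LlaaeeHh=8 llAAEeHH=4 llAAEeHh=4 llAAeeHH=4 llAAeeHh=4 llAaEeHH=8 llAaEeHh=8 llAaeeHH=8 llAaeeHh=8 llaaEeHH=4 llaaEeHh=4 llaaeeHH=4 llaaeeHh=4
LLaaEeHh hits 4/256; gcd=4; 4÷4/256÷4 = 1/64

P(LLaaEeHh) = 1/64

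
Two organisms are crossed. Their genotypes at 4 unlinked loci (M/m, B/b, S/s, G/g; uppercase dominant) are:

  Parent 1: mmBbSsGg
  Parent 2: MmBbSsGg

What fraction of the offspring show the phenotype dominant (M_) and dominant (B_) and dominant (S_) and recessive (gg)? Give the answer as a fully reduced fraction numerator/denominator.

P(M_ B_ S_ gg) = 9/128

mmBbSsGg gametes: mBSG×2, mBSg×2, mBsG×2, mBsg×2, mbSG×2, mbSg×2, mbsG×2, mbsg×2
MmBbSsGg gametes: MBSG×1, MBSg×1, MBsG×1, MBsg×1, MbSG×1, MbSg×1, MbsG×1, Mbsg×1, mBSG×1, mBSg×1, mBsG×1, mBsg×1, mbSG×1, mbSg×1, mbsG×1, mbsg×1
mmBbSsGg×MmBbSsGg grid (16·16=256): MmBBSSGG=2 MmBBSSGg=4 MmBBSSgg=2 MmBBSsGG=4 MmBBSsGg=8 MmBBSsgg=4 MmBBssGG=2 MmBBssGg=4 MmBBssgg=2 MmBbSSGG=4 MmBbSSGg=8 MmBbSSgg=4 MmBbSsGG=8 MmBbSsGg=16 MmBbSsgg=8 MmBbssGG=4 MmBbssGg=8 MmBbssgg=4 MmbbSSGG=2 MmbbSSGg=4 MmbbSSgg=2 MmbbSsGG=4 MmbbSsGg=8 MmbbSsgg=4 MmbbssGG=2 MmbbssGg=4 Mmbbssgg=2 mmBBSSGG=2 mmBBSSGg=4 mmBBSSgg=2 mmBBSsGG=4 mmBBSsGg=8 mmBBSsgg=4 mmBBssGG=2 mmBBssGg=4 mmBBssgg=2 mmBbSSGG=4 mmBbSSGg=8 mmBbSSgg=4 mmBbSsGG=8 mmBbSsGg=16 mmBbSsgg=8 mmBbssGG=4 mmBbssGg=8 mmBbssgg=4 mmbbSSGG=2 mmbbSSGg=4 mmbbSSgg=2 mmbbSsGG=4 mmbbSsGg=8 mmbbSsgg=4 mmbbssGG=2 mmbbssGg=4 mmbbssgg=2
M_ B_ S_ gg hits 18/256; gcd=2; 18÷2/256÷2 = 9/128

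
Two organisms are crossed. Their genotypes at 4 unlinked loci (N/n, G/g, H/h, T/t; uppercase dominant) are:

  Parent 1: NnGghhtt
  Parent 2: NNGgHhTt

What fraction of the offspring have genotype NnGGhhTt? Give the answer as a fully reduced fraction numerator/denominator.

P(NnGGhhTt) = 1/32

NnGghhtt gametes: NGht×4, Nght×4, nGht×4, nght×4
NNGgHhTt gametes: NGHT×2, NGHt×2, NGhT×2, NGht×2, NgHT×2, NgHt×2, NghT×2, Nght×2
NnGghhtt×NNGgHhTt grid (16·16=256): NNGGHhTt=8 NNGGHhtt=8 NNGGhhTt=8 NNGGhhtt=8 NNGgHhTt=16 NNGgHhtt=16 NNGghhTt=16 NNGghhtt=16 NNggHhTt=8 NNggHhtt=8 NNgghhTt=8 NNgghhtt=8 NnGGHhTt=8 NnGGHhtt=8 NnGGhhTt=8 NnGGhhtt=8 NnGgHhTt=16 NnGgHhtt=16 NnGghhTt=16 NnGghhtt=16 NnggHhTt=8 NnggHhtt=8 NngghhTt=8 Nngghhtt=8
NnGGhhTt hits 8/256; gcd=8; 8÷8/256÷8 = 1/32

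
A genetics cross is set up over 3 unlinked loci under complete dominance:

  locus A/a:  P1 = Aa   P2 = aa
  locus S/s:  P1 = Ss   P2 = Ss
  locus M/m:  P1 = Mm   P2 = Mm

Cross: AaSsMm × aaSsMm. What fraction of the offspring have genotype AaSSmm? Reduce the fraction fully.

AaSsMm gametes: ASM×1, ASm×1, AsM×1, Asm×1, aSM×1, aSm×1, asM×1, asm×1
aaSsMm gametes: aSM×2, aSm×2, asM×2, asm×2
AaSsMm×aaSsMm grid (8·8=64): AaSSMM=2 AaSSMm=4 AaSSmm=2 AaSsMM=4 AaSsMm=8 AaSsmm=4 AassMM=2 AassMm=4 Aassmm=2 aaSSMM=2 aaSSMm=4 aaSSmm=2 aaSsMM=4 aaSsMm=8 aaSsmm=4 aassMM=2 aassMm=4 aassmm=2
AaSSmm hits 2/64; gcd=2; 2÷2/64÷2 = 1/32

P(AaSSmm) = 1/32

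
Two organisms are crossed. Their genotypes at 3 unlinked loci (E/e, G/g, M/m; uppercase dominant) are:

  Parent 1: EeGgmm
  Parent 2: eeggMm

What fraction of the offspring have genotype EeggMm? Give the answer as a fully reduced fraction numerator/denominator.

EeGgmm gametes: EGm×2, Egm×2, eGm×2, egm×2
eeggMm gametes: egM×4, egm×4
EeGgmm×eeggMm grid (8·8=64): EeGgMm=8 EeGgmm=8 EeggMm=8 Eeggmm=8 eeGgMm=8 eeGgmm=8 eeggMm=8 eeggmm=8
EeggMm hits 8/64; gcd=8; 8÷8/64÷8 = 1/8

P(EeggMm) = 1/8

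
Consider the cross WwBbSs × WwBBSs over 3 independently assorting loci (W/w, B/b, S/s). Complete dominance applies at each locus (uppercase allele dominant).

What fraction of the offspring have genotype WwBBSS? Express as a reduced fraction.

P(WwBBSS) = 1/16

WwBbSs gametes: WBS×1, WBs×1, WbS×1, Wbs×1, wBS×1, wBs×1, wbS×1, wbs×1
WwBBSs gametes: WBS×2, WBs×2, wBS×2, wBs×2
WwBbSs×WwBBSs grid (8·8=64): WWBBSS=2 WWBBSs=4 WWBBss=2 WWBbSS=2 WWBbSs=4 WWBbss=2 WwBBSS=4 WwBBSs=8 WwBBss=4 WwBbSS=4 WwBbSs=8 WwBbss=4 wwBBSS=2 wwBBSs=4 wwBBss=2 wwBbSS=2 wwBbSs=4 wwBbss=2
WwBBSS hits 4/64; gcd=4; 4÷4/64÷4 = 1/16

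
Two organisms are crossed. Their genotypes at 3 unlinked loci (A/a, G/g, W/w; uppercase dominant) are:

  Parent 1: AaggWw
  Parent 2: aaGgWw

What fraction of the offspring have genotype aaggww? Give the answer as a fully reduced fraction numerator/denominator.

AaggWw gametes: AgW×2, Agw×2, agW×2, agw×2
aaGgWw gametes: aGW×2, aGw×2, agW×2, agw×2
AaggWw×aaGgWw grid (8·8=64): AaGgWW=4 AaGgWw=8 AaGgww=4 AaggWW=4 AaggWw=8 Aaggww=4 aaGgWW=4 aaGgWw=8 aaGgww=4 aaggWW=4 aaggWw=8 aaggww=4
aaggww hits 4/64; gcd=4; 4÷4/64÷4 = 1/16

P(aaggww) = 1/16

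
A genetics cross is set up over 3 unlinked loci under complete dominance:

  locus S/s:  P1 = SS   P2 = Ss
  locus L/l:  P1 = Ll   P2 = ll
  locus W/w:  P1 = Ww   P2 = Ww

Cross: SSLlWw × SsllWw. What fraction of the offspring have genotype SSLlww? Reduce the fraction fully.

P(SSLlww) = 1/16

SSLlWw gametes: SLW×2, SLw×2, SlW×2, Slw×2
SsllWw gametes: SlW×2, Slw×2, slW×2, slw×2
SSLlWw×SsllWw grid (8·8=64): SSLlWW=4 SSLlWw=8 SSLlww=4 SSllWW=4 SSllWw=8 SSllww=4 SsLlWW=4 SsLlWw=8 SsLlww=4 SsllWW=4 SsllWw=8 Ssllww=4
SSLlww hits 4/64; gcd=4; 4÷4/64÷4 = 1/16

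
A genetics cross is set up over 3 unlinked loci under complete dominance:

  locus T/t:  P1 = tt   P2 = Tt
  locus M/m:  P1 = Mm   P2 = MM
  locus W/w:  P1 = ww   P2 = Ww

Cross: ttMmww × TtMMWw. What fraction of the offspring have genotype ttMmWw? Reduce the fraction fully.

ttMmww gametes: tMw×4, tmw×4
TtMMWw gametes: TMW×2, TMw×2, tMW×2, tMw×2
ttMmww×TtMMWw grid (8·8=64): TtMMWw=8 TtMMww=8 TtMmWw=8 TtMmww=8 ttMMWw=8 ttMMww=8 ttMmWw=8 ttMmww=8
ttMmWw hits 8/64; gcd=8; 8÷8/64÷8 = 1/8

P(ttMmWw) = 1/8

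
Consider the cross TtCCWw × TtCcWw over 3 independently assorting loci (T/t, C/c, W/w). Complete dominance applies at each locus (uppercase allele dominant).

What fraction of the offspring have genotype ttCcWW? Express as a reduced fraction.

P(ttCcWW) = 1/32

TtCCWw gametes: TCW×2, TCw×2, tCW×2, tCw×2
TtCcWw gametes: TCW×1, TCw×1, TcW×1, Tcw×1, tCW×1, tCw×1, tcW×1, tcw×1
TtCCWw×TtCcWw grid (8·8=64): TTCCWW=2 TTCCWw=4 TTCCww=2 TTCcWW=2 TTCcWw=4 TTCcww=2 TtCCWW=4 TtCCWw=8 TtCCww=4 TtCcWW=4 TtCcWw=8 TtCcww=4 ttCCWW=2 ttCCWw=4 ttCCww=2 ttCcWW=2 ttCcWw=4 ttCcww=2
ttCcWW hits 2/64; gcd=2; 2÷2/64÷2 = 1/32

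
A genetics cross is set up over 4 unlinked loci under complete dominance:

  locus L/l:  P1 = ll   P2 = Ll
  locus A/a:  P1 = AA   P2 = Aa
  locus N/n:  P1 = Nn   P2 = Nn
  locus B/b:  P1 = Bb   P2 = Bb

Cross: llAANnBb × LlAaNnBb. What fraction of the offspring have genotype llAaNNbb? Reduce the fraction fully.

llAANnBb gametes: lANB×4, lANb×4, lAnB×4, lAnb×4
LlAaNnBb gametes: LANB×1, LANb×1, LAnB×1, LAnb×1, LaNB×1, LaNb×1, LanB×1, Lanb×1, lANB×1, lANb×1, lAnB×1, lAnb×1, laNB×1, laNb×1, lanB×1, lanb×1
llAANnBb×LlAaNnBb grid (16·16=256): LlAANNBB=4 LlAANNBb=8 LlAANNbb=4 LlAANnBB=8 LlAANnBb=16 LlAANnbb=8 LlAAnnBB=4 LlAAnnBb=8 LlAAnnbb=4 LlAaNNBB=4 LlAaNNBb=8 LlAaNNbb=4 LlAaNnBB=8 LlAaNnBb=16 LlAaNnbb=8 LlAannBB=4 LlAannBb=8 LlAannbb=4 llAANNBB=4 llAANNBb=8 llAANNbb=4 llAANnBB=8 llAANnBb=16 llAANnbb=8 llAAnnBB=4 llAAnnBb=8 llAAnnbb=4 llAaNNBB=4 llAaNNBb=8 llAaNNbb=4 llAaNnBB=8 llAaNnBb=16 llAaNnbb=8 llAannBB=4 llAannBb=8 llAannbb=4
llAaNNbb hits 4/256; gcd=4; 4÷4/256÷4 = 1/64

P(llAaNNbb) = 1/64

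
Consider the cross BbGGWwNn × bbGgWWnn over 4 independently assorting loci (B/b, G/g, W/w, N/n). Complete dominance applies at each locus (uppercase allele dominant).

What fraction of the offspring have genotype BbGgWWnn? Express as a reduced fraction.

P(BbGgWWnn) = 1/16

BbGGWwNn gametes: BGWN×2, BGWn×2, BGwN×2, BGwn×2, bGWN×2, bGWn×2, bGwN×2, bGwn×2
bbGgWWnn gametes: bGWn×8, bgWn×8
BbGGWwNn×bbGgWWnn grid (16·16=256): BbGGWWNn=16 BbGGWWnn=16 BbGGWwNn=16 BbGGWwnn=16 BbGgWWNn=16 BbGgWWnn=16 BbGgWwNn=16 BbGgWwnn=16 bbGGWWNn=16 bbGGWWnn=16 bbGGWwNn=16 bbGGWwnn=16 bbGgWWNn=16 bbGgWWnn=16 bbGgWwNn=16 bbGgWwnn=16
BbGgWWnn hits 16/256; gcd=16; 16÷16/256÷16 = 1/16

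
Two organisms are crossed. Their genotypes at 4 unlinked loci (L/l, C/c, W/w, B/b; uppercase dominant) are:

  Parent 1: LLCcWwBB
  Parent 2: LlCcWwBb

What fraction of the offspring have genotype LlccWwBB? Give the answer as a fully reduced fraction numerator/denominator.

LLCcWwBB gametes: LCWB×4, LCwB×4, LcWB×4, LcwB×4
LlCcWwBb gametes: LCWB×1, LCWb×1, LCwB×1, LCwb×1, LcWB×1, LcWb×1, LcwB×1, Lcwb×1, lCWB×1, lCWb×1, lCwB×1, lCwb×1, lcWB×1, lcWb×1, lcwB×1, lcwb×1
LLCcWwBB×LlCcWwBb grid (16·16=256): LLCCWWBB=4 LLCCWWBb=4 LLCCWwBB=8 LLCCWwBb=8 LLCCwwBB=4 LLCCwwBb=4 LLCcWWBB=8 LLCcWWBb=8 LLCcWwBB=16 LLCcWwBb=16 LLCcwwBB=8 LLCcwwBb=8 LLccWWBB=4 LLccWWBb=4 LLccWwBB=8 LLccWwBb=8 LLccwwBB=4 LLccwwBb=4 LlCCWWBB=4 LlCCWWBb=4 LlCCWwBB=8 LlCCWwBb=8 LlCCwwBB=4 LlCCwwBb=4 LlCcWWBB=8 LlCcWWBb=8 LlCcWwBB=16 LlCcWwBb=16 LlCcwwBB=8 LlCcwwBb=8 LlccWWBB=4 LlccWWBb=4 LlccWwBB=8 LlccWwBb=8 LlccwwBB=4 LlccwwBb=4
LlccWwBB hits 8/256; gcd=8; 8÷8/256÷8 = 1/32

P(LlccWwBB) = 1/32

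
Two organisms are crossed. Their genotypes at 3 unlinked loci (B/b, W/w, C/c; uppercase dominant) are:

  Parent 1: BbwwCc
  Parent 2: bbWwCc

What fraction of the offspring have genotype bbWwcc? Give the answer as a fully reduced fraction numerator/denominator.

BbwwCc gametes: BwC×2, Bwc×2, bwC×2, bwc×2
bbWwCc gametes: bWC×2, bWc×2, bwC×2, bwc×2
BbwwCc×bbWwCc grid (8·8=64): BbWwCC=4 BbWwCc=8 BbWwcc=4 BbwwCC=4 BbwwCc=8 Bbwwcc=4 bbWwCC=4 bbWwCc=8 bbWwcc=4 bbwwCC=4 bbwwCc=8 bbwwcc=4
bbWwcc hits 4/64; gcd=4; 4÷4/64÷4 = 1/16

P(bbWwcc) = 1/16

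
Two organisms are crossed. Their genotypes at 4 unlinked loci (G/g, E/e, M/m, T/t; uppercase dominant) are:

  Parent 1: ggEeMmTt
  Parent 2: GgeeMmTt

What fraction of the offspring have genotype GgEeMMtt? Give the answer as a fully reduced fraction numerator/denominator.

ggEeMmTt gametes: gEMT×2, gEMt×2, gEmT×2, gEmt×2, geMT×2, geMt×2, gemT×2, gemt×2
GgeeMmTt gametes: GeMT×2, GeMt×2, GemT×2, Gemt×2, geMT×2, geMt×2, gemT×2, gemt×2
ggEeMmTt×GgeeMmTt grid (16·16=256): GgEeMMTT=4 GgEeMMTt=8 GgEeMMtt=4 GgEeMmTT=8 GgEeMmTt=16 GgEeMmtt=8 GgEemmTT=4 GgEemmTt=8 GgEemmtt=4 GgeeMMTT=4 GgeeMMTt=8 GgeeMMtt=4 GgeeMmTT=8 GgeeMmTt=16 GgeeMmtt=8 GgeemmTT=4 GgeemmTt=8 Ggeemmtt=4 ggEeMMTT=4 ggEeMMTt=8 ggEeMMtt=4 ggEeMmTT=8 ggEeMmTt=16 ggEeMmtt=8 ggEemmTT=4 ggEemmTt=8 ggEemmtt=4 ggeeMMTT=4 ggeeMMTt=8 ggeeMMtt=4 ggeeMmTT=8 ggeeMmTt=16 ggeeMmtt=8 ggeemmTT=4 ggeemmTt=8 ggeemmtt=4
GgEeMMtt hits 4/256; gcd=4; 4÷4/256÷4 = 1/64

P(GgEeMMtt) = 1/64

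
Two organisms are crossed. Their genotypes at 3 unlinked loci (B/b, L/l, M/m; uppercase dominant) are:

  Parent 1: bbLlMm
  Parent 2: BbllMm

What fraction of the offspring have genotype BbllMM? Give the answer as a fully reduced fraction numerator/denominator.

bbLlMm gametes: bLM×2, bLm×2, blM×2, blm×2
BbllMm gametes: BlM×2, Blm×2, blM×2, blm×2
bbLlMm×BbllMm grid (8·8=64): BbLlMM=4 BbLlMm=8 BbLlmm=4 BbllMM=4 BbllMm=8 Bbllmm=4 bbLlMM=4 bbLlMm=8 bbLlmm=4 bbllMM=4 bbllMm=8 bbllmm=4
BbllMM hits 4/64; gcd=4; 4÷4/64÷4 = 1/16

P(BbllMM) = 1/16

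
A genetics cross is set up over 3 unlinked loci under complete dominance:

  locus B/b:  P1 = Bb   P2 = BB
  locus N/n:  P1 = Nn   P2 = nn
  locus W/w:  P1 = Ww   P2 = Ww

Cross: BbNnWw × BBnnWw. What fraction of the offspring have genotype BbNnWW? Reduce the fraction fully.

P(BbNnWW) = 1/16

BbNnWw gametes: BNW×1, BNw×1, BnW×1, Bnw×1, bNW×1, bNw×1, bnW×1, bnw×1
BBnnWw gametes: BnW×4, Bnw×4
BbNnWw×BBnnWw grid (8·8=64): BBNnWW=4 BBNnWw=8 BBNnww=4 BBnnWW=4 BBnnWw=8 BBnnww=4 BbNnWW=4 BbNnWw=8 BbNnww=4 BbnnWW=4 BbnnWw=8 Bbnnww=4
BbNnWW hits 4/64; gcd=4; 4÷4/64÷4 = 1/16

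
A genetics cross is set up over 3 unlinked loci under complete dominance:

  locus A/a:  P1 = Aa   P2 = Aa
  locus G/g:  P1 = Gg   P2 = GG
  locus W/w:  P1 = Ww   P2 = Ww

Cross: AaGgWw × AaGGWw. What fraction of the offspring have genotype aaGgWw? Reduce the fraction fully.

AaGgWw gametes: AGW×1, AGw×1, AgW×1, Agw×1, aGW×1, aGw×1, agW×1, agw×1
AaGGWw gametes: AGW×2, AGw×2, aGW×2, aGw×2
AaGgWw×AaGGWw grid (8·8=64): AAGGWW=2 AAGGWw=4 AAGGww=2 AAGgWW=2 AAGgWw=4 AAGgww=2 AaGGWW=4 AaGGWw=8 AaGGww=4 AaGgWW=4 AaGgWw=8 AaGgww=4 aaGGWW=2 aaGGWw=4 aaGGww=2 aaGgWW=2 aaGgWw=4 aaGgww=2
aaGgWw hits 4/64; gcd=4; 4÷4/64÷4 = 1/16

P(aaGgWw) = 1/16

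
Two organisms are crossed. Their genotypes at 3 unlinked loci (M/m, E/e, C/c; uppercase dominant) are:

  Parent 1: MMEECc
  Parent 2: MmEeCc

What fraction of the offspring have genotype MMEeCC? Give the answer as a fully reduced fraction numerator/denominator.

P(MMEeCC) = 1/16

MMEECc gametes: MEC×4, MEc×4
MmEeCc gametes: MEC×1, MEc×1, MeC×1, Mec×1, mEC×1, mEc×1, meC×1, mec×1
MMEECc×MmEeCc grid (8·8=64): MMEECC=4 MMEECc=8 MMEEcc=4 MMEeCC=4 MMEeCc=8 MMEecc=4 MmEECC=4 MmEECc=8 MmEEcc=4 MmEeCC=4 MmEeCc=8 MmEecc=4
MMEeCC hits 4/64; gcd=4; 4÷4/64÷4 = 1/16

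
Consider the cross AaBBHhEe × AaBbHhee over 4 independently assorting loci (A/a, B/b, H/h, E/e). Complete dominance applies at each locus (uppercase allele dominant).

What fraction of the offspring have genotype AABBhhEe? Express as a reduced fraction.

AaBBHhEe gametes: ABHE×2, ABHe×2, ABhE×2, ABhe×2, aBHE×2, aBHe×2, aBhE×2, aBhe×2
AaBbHhee gametes: ABHe×2, ABhe×2, AbHe×2, Abhe×2, aBHe×2, aBhe×2, abHe×2, abhe×2
AaBBHhEe×AaBbHhee grid (16·16=256): AABBHHEe=4 AABBHHee=4 AABBHhEe=8 AABBHhee=8 AABBhhEe=4 AABBhhee=4 AABbHHEe=4 AABbHHee=4 AABbHhEe=8 AABbHhee=8 AABbhhEe=4 AABbhhee=4 AaBBHHEe=8 AaBBHHee=8 AaBBHhEe=16 AaBBHhee=16 AaBBhhEe=8 AaBBhhee=8 AaBbHHEe=8 AaBbHHee=8 AaBbHhEe=16 AaBbHhee=16 AaBbhhEe=8 AaBbhhee=8 aaBBHHEe=4 aaBBHHee=4 aaBBHhEe=8 aaBBHhee=8 aaBBhhEe=4 aaBBhhee=4 aaBbHHEe=4 aaBbHHee=4 aaBbHhEe=8 aaBbHhee=8 aaBbhhEe=4 aaBbhhee=4
AABBhhEe hits 4/256; gcd=4; 4÷4/256÷4 = 1/64

P(AABBhhEe) = 1/64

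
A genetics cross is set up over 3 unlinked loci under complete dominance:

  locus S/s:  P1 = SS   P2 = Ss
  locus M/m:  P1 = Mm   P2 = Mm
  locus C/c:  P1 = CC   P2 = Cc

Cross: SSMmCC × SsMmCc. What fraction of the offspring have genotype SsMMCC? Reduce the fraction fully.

SSMmCC gametes: SMC×4, SmC×4
SsMmCc gametes: SMC×1, SMc×1, SmC×1, Smc×1, sMC×1, sMc×1, smC×1, smc×1
SSMmCC×SsMmCc grid (8·8=64): SSMMCC=4 SSMMCc=4 SSMmCC=8 SSMmCc=8 SSmmCC=4 SSmmCc=4 SsMMCC=4 SsMMCc=4 SsMmCC=8 SsMmCc=8 SsmmCC=4 SsmmCc=4
SsMMCC hits 4/64; gcd=4; 4÷4/64÷4 = 1/16

P(SsMMCC) = 1/16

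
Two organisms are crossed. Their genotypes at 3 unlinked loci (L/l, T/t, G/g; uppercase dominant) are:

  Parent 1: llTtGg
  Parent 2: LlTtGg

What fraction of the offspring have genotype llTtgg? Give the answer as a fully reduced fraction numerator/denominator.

P(llTtgg) = 1/16

llTtGg gametes: lTG×2, lTg×2, ltG×2, ltg×2
LlTtGg gametes: LTG×1, LTg×1, LtG×1, Ltg×1, lTG×1, lTg×1, ltG×1, ltg×1
llTtGg×LlTtGg grid (8·8=64): LlTTGG=2 LlTTGg=4 LlTTgg=2 LlTtGG=4 LlTtGg=8 LlTtgg=4 LlttGG=2 LlttGg=4 Llttgg=2 llTTGG=2 llTTGg=4 llTTgg=2 llTtGG=4 llTtGg=8 llTtgg=4 llttGG=2 llttGg=4 llttgg=2
llTtgg hits 4/64; gcd=4; 4÷4/64÷4 = 1/16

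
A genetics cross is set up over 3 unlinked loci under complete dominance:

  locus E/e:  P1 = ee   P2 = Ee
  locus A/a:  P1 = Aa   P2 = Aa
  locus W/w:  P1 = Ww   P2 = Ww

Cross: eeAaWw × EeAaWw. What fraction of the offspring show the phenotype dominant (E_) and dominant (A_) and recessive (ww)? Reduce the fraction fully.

eeAaWw gametes: eAW×2, eAw×2, eaW×2, eaw×2
EeAaWw gametes: EAW×1, EAw×1, EaW×1, Eaw×1, eAW×1, eAw×1, eaW×1, eaw×1
eeAaWw×EeAaWw grid (8·8=64): EeAAWW=2 EeAAWw=4 EeAAww=2 EeAaWW=4 EeAaWw=8 EeAaww=4 EeaaWW=2 EeaaWw=4 Eeaaww=2 eeAAWW=2 eeAAWw=4 eeAAww=2 eeAaWW=4 eeAaWw=8 eeAaww=4 eeaaWW=2 eeaaWw=4 eeaaww=2
E_ A_ ww hits 6/64; gcd=2; 6÷2/64÷2 = 3/32

P(E_ A_ ww) = 3/32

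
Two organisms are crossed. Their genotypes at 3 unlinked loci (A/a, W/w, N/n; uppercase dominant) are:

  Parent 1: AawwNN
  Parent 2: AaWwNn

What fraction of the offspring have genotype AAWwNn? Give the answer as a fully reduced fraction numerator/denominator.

AawwNN gametes: AwN×4, awN×4
AaWwNn gametes: AWN×1, AWn×1, AwN×1, Awn×1, aWN×1, aWn×1, awN×1, awn×1
AawwNN×AaWwNn grid (8·8=64): AAWwNN=4 AAWwNn=4 AAwwNN=4 AAwwNn=4 AaWwNN=8 AaWwNn=8 AawwNN=8 AawwNn=8 aaWwNN=4 aaWwNn=4 aawwNN=4 aawwNn=4
AAWwNn hits 4/64; gcd=4; 4÷4/64÷4 = 1/16

P(AAWwNn) = 1/16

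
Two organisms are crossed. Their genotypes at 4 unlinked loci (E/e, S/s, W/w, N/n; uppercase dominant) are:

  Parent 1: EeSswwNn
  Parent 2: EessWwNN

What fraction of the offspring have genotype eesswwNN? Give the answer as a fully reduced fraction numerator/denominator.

EeSswwNn gametes: ESwN×2, ESwn×2, EswN×2, Eswn×2, eSwN×2, eSwn×2, eswN×2, eswn×2
EessWwNN gametes: EsWN×4, EswN×4, esWN×4, eswN×4
EeSswwNn×EessWwNN grid (16·16=256): EESsWwNN=8 EESsWwNn=8 EESswwNN=8 EESswwNn=8 EEssWwNN=8 EEssWwNn=8 EEsswwNN=8 EEsswwNn=8 EeSsWwNN=16 EeSsWwNn=16 EeSswwNN=16 EeSswwNn=16 EessWwNN=16 EessWwNn=16 EesswwNN=16 EesswwNn=16 eeSsWwNN=8 eeSsWwNn=8 eeSswwNN=8 eeSswwNn=8 eessWwNN=8 eessWwNn=8 eesswwNN=8 eesswwNn=8
eesswwNN hits 8/256; gcd=8; 8÷8/256÷8 = 1/32

P(eesswwNN) = 1/32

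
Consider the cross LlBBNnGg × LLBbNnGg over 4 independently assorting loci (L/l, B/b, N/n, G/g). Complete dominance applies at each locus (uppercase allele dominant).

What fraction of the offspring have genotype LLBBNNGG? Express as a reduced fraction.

LlBBNnGg gametes: LBNG×2, LBNg×2, LBnG×2, LBng×2, lBNG×2, lBNg×2, lBnG×2, lBng×2
LLBbNnGg gametes: LBNG×2, LBNg×2, LBnG×2, LBng×2, LbNG×2, LbNg×2, LbnG×2, Lbng×2
LlBBNnGg×LLBbNnGg grid (16·16=256): LLBBNNGG=4 LLBBNNGg=8 LLBBNNgg=4 LLBBNnGG=8 LLBBNnGg=16 LLBBNngg=8 LLBBnnGG=4 LLBBnnGg=8 LLBBnngg=4 LLBbNNGG=4 LLBbNNGg=8 LLBbNNgg=4 LLBbNnGG=8 LLBbNnGg=16 LLBbNngg=8 LLBbnnGG=4 LLBbnnGg=8 LLBbnngg=4 LlBBNNGG=4 LlBBNNGg=8 LlBBNNgg=4 LlBBNnGG=8 LlBBNnGg=16 LlBBNngg=8 LlBBnnGG=4 LlBBnnGg=8 LlBBnngg=4 LlBbNNGG=4 LlBbNNGg=8 LlBbNNgg=4 LlBbNnGG=8 LlBbNnGg=16 LlBbNngg=8 LlBbnnGG=4 LlBbnnGg=8 LlBbnngg=4
LLBBNNGG hits 4/256; gcd=4; 4÷4/256÷4 = 1/64

P(LLBBNNGG) = 1/64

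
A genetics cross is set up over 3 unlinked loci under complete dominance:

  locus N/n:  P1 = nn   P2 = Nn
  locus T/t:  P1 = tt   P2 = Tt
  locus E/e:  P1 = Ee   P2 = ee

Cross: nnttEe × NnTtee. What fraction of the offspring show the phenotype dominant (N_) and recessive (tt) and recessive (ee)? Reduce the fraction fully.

P(N_ tt ee) = 1/8

nnttEe gametes: ntE×4, nte×4
NnTtee gametes: NTe×2, Nte×2, nTe×2, nte×2
nnttEe×NnTtee grid (8·8=64): NnTtEe=8 NnTtee=8 NnttEe=8 Nnttee=8 nnTtEe=8 nnTtee=8 nnttEe=8 nnttee=8
N_ tt ee hits 8/64; gcd=8; 8÷8/64÷8 = 1/8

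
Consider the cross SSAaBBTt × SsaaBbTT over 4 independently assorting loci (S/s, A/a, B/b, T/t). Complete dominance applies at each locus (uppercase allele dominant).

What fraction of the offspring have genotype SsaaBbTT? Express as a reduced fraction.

P(SsaaBbTT) = 1/16

SSAaBBTt gametes: SABT×4, SABt×4, SaBT×4, SaBt×4
SsaaBbTT gametes: SaBT×4, SabT×4, saBT×4, sabT×4
SSAaBBTt×SsaaBbTT grid (16·16=256): SSAaBBTT=16 SSAaBBTt=16 SSAaBbTT=16 SSAaBbTt=16 SSaaBBTT=16 SSaaBBTt=16 SSaaBbTT=16 SSaaBbTt=16 SsAaBBTT=16 SsAaBBTt=16 SsAaBbTT=16 SsAaBbTt=16 SsaaBBTT=16 SsaaBBTt=16 SsaaBbTT=16 SsaaBbTt=16
SsaaBbTT hits 16/256; gcd=16; 16÷16/256÷16 = 1/16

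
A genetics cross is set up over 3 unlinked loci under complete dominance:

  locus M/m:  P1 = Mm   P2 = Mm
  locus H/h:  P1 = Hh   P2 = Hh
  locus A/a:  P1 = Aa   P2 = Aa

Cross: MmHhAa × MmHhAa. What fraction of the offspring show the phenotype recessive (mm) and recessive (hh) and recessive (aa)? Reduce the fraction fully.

P(mm hh aa) = 1/64

MmHhAa gametes: MHA×1, MHa×1, MhA×1, Mha×1, mHA×1, mHa×1, mhA×1, mha×1
MmHhAa gametes: MHA×1, MHa×1, MhA×1, Mha×1, mHA×1, mHa×1, mhA×1, mha×1
MmHhAa×MmHhAa grid (8·8=64): MMHHAA=1 MMHHAa=2 MMHHaa=1 MMHhAA=2 MMHhAa=4 MMHhaa=2 MMhhAA=1 MMhhAa=2 MMhhaa=1 MmHHAA=2 MmHHAa=4 MmHHaa=2 MmHhAA=4 MmHhAa=8 MmHhaa=4 MmhhAA=2 MmhhAa=4 Mmhhaa=2 mmHHAA=1 mmHHAa=2 mmHHaa=1 mmHhAA=2 mmHhAa=4 mmHhaa=2 mmhhAA=1 mmhhAa=2 mmhhaa=1
mm hh aa hits 1/64; gcd=1; 1÷1/64÷1 = 1/64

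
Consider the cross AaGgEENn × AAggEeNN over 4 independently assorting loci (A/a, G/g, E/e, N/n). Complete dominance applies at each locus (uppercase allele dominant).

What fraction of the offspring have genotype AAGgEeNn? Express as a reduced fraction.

AaGgEENn gametes: AGEN×2, AGEn×2, AgEN×2, AgEn×2, aGEN×2, aGEn×2, agEN×2, agEn×2
AAggEeNN gametes: AgEN×8, AgeN×8
AaGgEENn×AAggEeNN grid (16·16=256): AAGgEENN=16 AAGgEENn=16 AAGgEeNN=16 AAGgEeNn=16 AAggEENN=16 AAggEENn=16 AAggEeNN=16 AAggEeNn=16 AaGgEENN=16 AaGgEENn=16 AaGgEeNN=16 AaGgEeNn=16 AaggEENN=16 AaggEENn=16 AaggEeNN=16 AaggEeNn=16
AAGgEeNn hits 16/256; gcd=16; 16÷16/256÷16 = 1/16

P(AAGgEeNn) = 1/16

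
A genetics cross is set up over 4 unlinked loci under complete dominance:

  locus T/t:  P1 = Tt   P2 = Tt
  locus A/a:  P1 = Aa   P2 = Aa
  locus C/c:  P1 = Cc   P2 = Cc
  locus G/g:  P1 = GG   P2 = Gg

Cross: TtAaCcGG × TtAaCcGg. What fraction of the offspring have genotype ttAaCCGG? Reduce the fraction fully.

TtAaCcGG gametes: TACG×2, TAcG×2, TaCG×2, TacG×2, tACG×2, tAcG×2, taCG×2, tacG×2
TtAaCcGg gametes: TACG×1, TACg×1, TAcG×1, TAcg×1, TaCG×1, TaCg×1, TacG×1, Tacg×1, tACG×1, tACg×1, tAcG×1, tAcg×1, taCG×1, taCg×1, tacG×1, tacg×1
TtAaCcGG×TtAaCcGg grid (16·16=256): TTAACCGG=2 TTAACCGg=2 TTAACcGG=4 TTAACcGg=4 TTAAccGG=2 TTAAccGg=2 TTAaCCGG=4 TTAaCCGg=4 TTAaCcGG=8 TTAaCcGg=8 TTAaccGG=4 TTAaccGg=4 TTaaCCGG=2 TTaaCCGg=2 TTaaCcGG=4 TTaaCcGg=4 TTaaccGG=2 TTaaccGg=2 TtAACCGG=4 TtAACCGg=4 TtAACcGG=8 TtAACcGg=8 TtAAccGG=4 TtAAccGg=4 TtAaCCGG=8 TtAaCCGg=8 TtAaCcGG=16 TtAaCcGg=16 TtAaccGG=8 TtAaccGg=8 TtaaCCGG=4 TtaaCCGg=4 TtaaCcGG=8 TtaaCcGg=8 TtaaccGG=4 TtaaccGg=4 ttAACCGG=2 ttAACCGg=2 ttAACcGG=4 ttAACcGg=4 ttAAccGG=2 ttAAccGg=2 ttAaCCGG=4 ttAaCCGg=4 ttAaCcGG=8 ttAaCcGg=8 ttAaccGG=4 ttAaccGg=4 ttaaCCGG=2 ttaaCCGg=2 ttaaCcGG=4 ttaaCcGg=4 ttaaccGG=2 ttaaccGg=2
ttAaCCGG hits 4/256; gcd=4; 4÷4/256÷4 = 1/64

P(ttAaCCGG) = 1/64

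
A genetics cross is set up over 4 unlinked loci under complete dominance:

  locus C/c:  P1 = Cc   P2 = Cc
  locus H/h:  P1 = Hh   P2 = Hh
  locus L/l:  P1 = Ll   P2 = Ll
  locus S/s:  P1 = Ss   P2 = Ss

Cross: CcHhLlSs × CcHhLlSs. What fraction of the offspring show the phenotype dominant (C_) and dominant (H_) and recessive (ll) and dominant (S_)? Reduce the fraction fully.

P(C_ H_ ll S_) = 27/256

CcHhLlSs gametes: CHLS×1, CHLs×1, CHlS×1, CHls×1, ChLS×1, ChLs×1, ChlS×1, Chls×1, cHLS×1, cHLs×1, cHlS×1, cHls×1, chLS×1, chLs×1, chlS×1, chls×1
CcHhLlSs gametes: CHLS×1, CHLs×1, CHlS×1, CHls×1, ChLS×1, ChLs×1, ChlS×1, Chls×1, cHLS×1, cHLs×1, cHlS×1, cHls×1, chLS×1, chLs×1, chlS×1, chls×1
CcHhLlSs×CcHhLlSs grid (16·16=256): CCHHLLSS=1 CCHHLLSs=2 CCHHLLss=1 CCHHLlSS=2 CCHHLlSs=4 CCHHLlss=2 CCHHllSS=1 CCHHllSs=2 CCHHllss=1 CCHhLLSS=2 CCHhLLSs=4 CCHhLLss=2 CCHhLlSS=4 CCHhLlSs=8 CCHhLlss=4 CCHhllSS=2 CCHhllSs=4 CCHhllss=2 CChhLLSS=1 CChhLLSs=2 CChhLLss=1 CChhLlSS=2 CChhLlSs=4 CChhLlss=2 CChhllSS=1 CChhllSs=2 CChhllss=1 CcHHLLSS=2 CcHHLLSs=4 CcHHLLss=2 CcHHLlSS=4 CcHHLlSs=8 CcHHLlss=4 CcHHllSS=2 CcHHllSs=4 CcHHllss=2 CcHhLLSS=4 CcHhLLSs=8 CcHhLLss=4 CcHhLlSS=8 CcHhLlSs=16 CcHhLlss=8 CcHhllSS=4 CcHhllSs=8 CcHhllss=4 CchhLLSS=2 CchhLLSs=4 CchhLLss=2 CchhLlSS=4 CchhLlSs=8 CchhLlss=4 CchhllSS=2 CchhllSs=4 Cchhllss=2 ccHHLLSS=1 ccHHLLSs=2 ccHHLLss=1 ccHHLlSS=2 ccHHLlSs=4 ccHHLlss=2 ccHHllSS=1 ccHHllSs=2 ccHHllss=1 ccHhLLSS=2 ccHhLLSs=4 ccHhLLss=2 ccHhLlSS=4 ccHhLlSs=8 ccHhLlss=4 ccHhllSS=2 ccHhllSs=4 ccHhllss=2 cchhLLSS=1 cchhLLSs=2 cchhLLss=1 cchhLlSS=2 cchhLlSs=4 cchhLlss=2 cchhllSS=1 cchhllSs=2 cchhllss=1
C_ H_ ll S_ hits 27/256; gcd=1; 27÷1/256÷1 = 27/256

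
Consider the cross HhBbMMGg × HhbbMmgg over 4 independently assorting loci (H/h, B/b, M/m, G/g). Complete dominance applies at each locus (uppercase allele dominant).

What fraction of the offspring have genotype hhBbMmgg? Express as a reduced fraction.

HhBbMMGg gametes: HBMG×2, HBMg×2, HbMG×2, HbMg×2, hBMG×2, hBMg×2, hbMG×2, hbMg×2
HhbbMmgg gametes: HbMg×4, Hbmg×4, hbMg×4, hbmg×4
HhBbMMGg×HhbbMmgg grid (16·16=256): HHBbMMGg=8 HHBbMMgg=8 HHBbMmGg=8 HHBbMmgg=8 HHbbMMGg=8 HHbbMMgg=8 HHbbMmGg=8 HHbbMmgg=8 HhBbMMGg=16 HhBbMMgg=16 HhBbMmGg=16 HhBbMmgg=16 HhbbMMGg=16 HhbbMMgg=16 HhbbMmGg=16 HhbbMmgg=16 hhBbMMGg=8 hhBbMMgg=8 hhBbMmGg=8 hhBbMmgg=8 hhbbMMGg=8 hhbbMMgg=8 hhbbMmGg=8 hhbbMmgg=8
hhBbMmgg hits 8/256; gcd=8; 8÷8/256÷8 = 1/32

P(hhBbMmgg) = 1/32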